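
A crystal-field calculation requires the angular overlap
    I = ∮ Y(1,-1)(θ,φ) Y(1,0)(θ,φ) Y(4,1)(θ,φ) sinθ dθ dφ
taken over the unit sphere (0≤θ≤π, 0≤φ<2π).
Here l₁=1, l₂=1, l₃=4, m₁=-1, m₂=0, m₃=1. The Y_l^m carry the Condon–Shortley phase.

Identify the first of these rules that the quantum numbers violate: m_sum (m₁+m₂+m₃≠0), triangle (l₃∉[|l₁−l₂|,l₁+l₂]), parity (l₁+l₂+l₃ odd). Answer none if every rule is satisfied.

azimuthal sum: -1 + 0 + 1 = 0  ✓
0 ≤ 4 ≤ 2 (triangle on l)  ✗
L = 1 + 1 + 4 = 6 (even)

triangle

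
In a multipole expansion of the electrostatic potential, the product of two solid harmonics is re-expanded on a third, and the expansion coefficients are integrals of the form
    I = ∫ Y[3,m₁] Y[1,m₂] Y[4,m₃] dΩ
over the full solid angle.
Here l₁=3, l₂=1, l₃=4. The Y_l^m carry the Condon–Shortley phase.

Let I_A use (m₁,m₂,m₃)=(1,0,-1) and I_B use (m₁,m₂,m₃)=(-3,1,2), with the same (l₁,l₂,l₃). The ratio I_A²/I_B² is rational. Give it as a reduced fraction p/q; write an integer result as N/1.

15/1

l's match ⇒ only the (l;m) 3-j factors differ between A and B.
A: triangle coeff Δ(3,1,4) = 1/252; Σ_t [0,0]: t=0:+1/48 = 1/48; (3j)²=5/84 [(3 1 4; 1 0 -1)], sign=-1
B: triangle coeff Δ(3,1,4) = 1/252; Σ_t [0,0]: t=0:+1/1440 = 1/1440; (3j)²=1/252 [(3 1 4; -3 1 2)], sign=+1
I_A²/I_B² = (5/84)/(1/252) = 15/1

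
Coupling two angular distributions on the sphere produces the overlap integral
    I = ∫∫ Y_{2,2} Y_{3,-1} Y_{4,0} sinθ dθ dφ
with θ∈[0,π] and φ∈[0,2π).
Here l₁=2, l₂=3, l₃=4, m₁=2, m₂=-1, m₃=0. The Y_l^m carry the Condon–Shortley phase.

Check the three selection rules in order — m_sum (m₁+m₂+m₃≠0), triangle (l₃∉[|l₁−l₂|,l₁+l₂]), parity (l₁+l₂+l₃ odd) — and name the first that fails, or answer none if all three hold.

m_sum

m₁+m₂+m₃ = 2 − 1 + 0 = 1  ✗
triangle: |2−3|=1 ≤ l₃=4 ≤ 2+3=5
parity: l₁+l₂+l₃ = 9 is odd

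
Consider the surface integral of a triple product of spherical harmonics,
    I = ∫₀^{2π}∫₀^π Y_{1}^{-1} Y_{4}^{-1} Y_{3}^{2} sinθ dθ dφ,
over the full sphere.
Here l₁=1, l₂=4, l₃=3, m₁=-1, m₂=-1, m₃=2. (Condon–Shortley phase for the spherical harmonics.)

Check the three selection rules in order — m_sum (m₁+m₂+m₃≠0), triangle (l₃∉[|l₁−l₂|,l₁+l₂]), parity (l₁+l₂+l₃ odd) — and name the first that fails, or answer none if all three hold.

none

Σmᵢ = 0  ✓
l₃∈[|l₁−l₂|,l₁+l₂]=[3,5], have l₃=3  ✓
Σlᵢ = 8 ⇒ even  ✓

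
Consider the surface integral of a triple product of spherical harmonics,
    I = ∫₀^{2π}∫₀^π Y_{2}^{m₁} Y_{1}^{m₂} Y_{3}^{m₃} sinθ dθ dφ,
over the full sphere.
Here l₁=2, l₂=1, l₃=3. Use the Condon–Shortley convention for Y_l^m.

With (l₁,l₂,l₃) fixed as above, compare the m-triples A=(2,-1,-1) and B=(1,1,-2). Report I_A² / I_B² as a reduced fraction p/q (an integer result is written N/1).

Shared (l₁,l₂,l₃)=(2,1,3): N and (l;000)² cancel in I_A²/I_B².
A: Δ = 0!·4!·2!/7! = 1/105; Racah Σ t=0..0: t=0:+1/48 = 1/48; ⇒ 3j(2 1 3; 2 -1 -1)² = 1/105, sgn +1
B: Δ = 0!·4!·2!/7! = 1/105; Racah Σ t=0..0: t=0:+1/12 = 1/12; ⇒ 3j(2 1 3; 1 1 -2)² = 2/21, sgn -1
I_A²/I_B² = (1/105)/(2/21) = 1/10

1/10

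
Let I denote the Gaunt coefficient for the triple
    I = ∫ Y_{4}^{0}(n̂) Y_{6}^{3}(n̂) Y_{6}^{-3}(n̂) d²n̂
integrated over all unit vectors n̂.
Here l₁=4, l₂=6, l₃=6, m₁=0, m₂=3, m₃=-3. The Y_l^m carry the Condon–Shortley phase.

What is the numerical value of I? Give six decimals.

0.081461

Rules hold: Σm=0, L=16 even, 2≤6≤10.
N = 9·13·13 = 1521
Δ = 4!·4!·8!/17! = 1/15315300
Racah Σ t=0..4: t=0:+1/829440 t=1:−1/25920 t=2:+1/9216 t=3:−1/25920 t=4:+1/829440 = 7/207360
⇒ 3j(4 6 6; 0 0 0)² = 28/2431, sgn +1
Racah Σ t=1..4: t=1:−1/1451520 t=2:+1/80640 t=3:−1/51840 t=4:+1/414720 = -1/193536
⇒ 3j(4 6 6; 0 3 -3)² = 81/17017, sgn +1
4πI² = N·(3j₀)²·(3jₘ)² = 2916/34969
I = +1·√(0.0833881/4π) = 0.08146053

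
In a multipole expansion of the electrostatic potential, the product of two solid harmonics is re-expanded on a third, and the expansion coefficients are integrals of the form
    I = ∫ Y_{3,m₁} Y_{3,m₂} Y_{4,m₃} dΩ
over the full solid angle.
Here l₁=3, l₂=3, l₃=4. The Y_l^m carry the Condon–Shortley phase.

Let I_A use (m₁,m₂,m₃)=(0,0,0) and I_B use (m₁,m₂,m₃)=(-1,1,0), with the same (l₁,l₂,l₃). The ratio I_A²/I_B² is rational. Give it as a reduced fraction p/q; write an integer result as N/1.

36/1

l's match ⇒ only the (l;m) 3-j factors differ between A and B.
A: triangle coeff Δ(3,3,4) = 1/34650; Σ_t [0,2]: t=0:+1/72 t=1:−1/16 t=2:+1/72 = -5/144; (3j)²=2/77 [(3 3 4; 0 0 0)], sign=-1
B: triangle coeff Δ(3,3,4) = 1/34650; Σ_t [0,2]: t=0:+1/1152 t=1:−1/36 t=2:+1/32 = 5/1152; (3j)²=1/1386 [(3 3 4; -1 1 0)], sign=+1
I_A²/I_B² = (2/77)/(1/1386) = 36/1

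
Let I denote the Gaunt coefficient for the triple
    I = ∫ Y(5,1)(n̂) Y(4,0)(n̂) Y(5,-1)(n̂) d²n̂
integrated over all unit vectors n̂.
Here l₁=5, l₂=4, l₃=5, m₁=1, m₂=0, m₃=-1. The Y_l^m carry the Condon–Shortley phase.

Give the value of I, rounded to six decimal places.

-0.086798

Checks pass: Σm=0; 14 even; l₃=5∈[1,9].
(2·5+1)(2·4+1)(2·5+1) = 1089
Δ: 4! 6! 4! / 15! → 1/3153150
sum: t=0:+1/69120 t=1:−1/1728 t=2:+1/576 t=3:−1/1728 t=4:+1/69120 = 7/11520
3j²(5 4 5; 0 0 0) = Δ·Π!·Σ² = 2/143  (sign -1)
sum: t=0:+1/27648 t=1:−1/1296 t=2:+1/768 t=3:−1/4320 t=4:+1/414720 = 7/20736
3j²(5 4 5; 1 0 -1) = Δ·Π!·Σ² = 8/1287  (sign +1)
combine: 4πI² = 1089·2/143·8/1287 = 16/169
take √, sign -1: I = -0.08679840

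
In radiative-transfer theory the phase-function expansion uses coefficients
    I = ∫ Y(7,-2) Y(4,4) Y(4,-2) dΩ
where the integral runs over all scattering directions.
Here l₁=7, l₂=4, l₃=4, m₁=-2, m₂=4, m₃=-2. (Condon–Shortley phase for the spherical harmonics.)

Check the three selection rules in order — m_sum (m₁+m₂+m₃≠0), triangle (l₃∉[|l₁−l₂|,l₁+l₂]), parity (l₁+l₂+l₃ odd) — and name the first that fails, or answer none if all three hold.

parity

Σmᵢ = 0  ✓
l₃∈[|l₁−l₂|,l₁+l₂]=[3,11], have l₃=4  ✓
Σlᵢ = 15 ⇒ odd  ✗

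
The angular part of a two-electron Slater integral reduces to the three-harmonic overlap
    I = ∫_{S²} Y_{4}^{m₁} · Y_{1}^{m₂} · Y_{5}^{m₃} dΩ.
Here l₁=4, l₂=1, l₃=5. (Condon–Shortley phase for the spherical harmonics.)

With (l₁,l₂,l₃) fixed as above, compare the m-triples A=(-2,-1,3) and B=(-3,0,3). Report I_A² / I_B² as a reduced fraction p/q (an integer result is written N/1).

Shared (l₁,l₂,l₃)=(4,1,5): N and (l;000)² cancel in I_A²/I_B².
A: Δ = 0!·8!·2!/11! = 1/495; Racah Σ t=0..0: t=0:+1/2880 = 1/2880; ⇒ 3j(4 1 5; -2 -1 3)² = 28/495, sgn +1
B: Δ = 0!·8!·2!/11! = 1/495; Racah Σ t=0..0: t=0:+1/5040 = 1/5040; ⇒ 3j(4 1 5; -3 0 3)² = 16/495, sgn +1
I_A²/I_B² = (28/495)/(16/495) = 7/4

7/4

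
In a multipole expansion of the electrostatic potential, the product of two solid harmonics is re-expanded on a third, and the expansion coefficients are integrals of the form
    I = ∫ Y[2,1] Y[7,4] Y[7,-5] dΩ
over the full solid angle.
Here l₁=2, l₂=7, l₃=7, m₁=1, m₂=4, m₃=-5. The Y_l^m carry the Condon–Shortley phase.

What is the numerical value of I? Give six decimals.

m-sum 0 ✓  L=16 even ✓  5≤7≤9 ✓
Π(2lᵢ+1) = 5×15×15 = 1125
triangle coeff Δ(2,7,7) = 1/185640
Σ_t [0,2]: t=0:+1/2419200 t=1:−1/518400 t=2:+1/2419200 = -1/907200
(3j)²=56/3315 [(2 7 7; 0 0 0)], sign=+1
Σ_t [0,1]: t=0:+1/79833600 t=1:−1/14515200 = -1/17740800
(3j)²=729/30940 [(2 7 7; 1 4 -5)], sign=-1
⇒ 4πI² = 21870/48841
I = (-1)√(21870/48841/(4π)) = -0.18876748

-0.188767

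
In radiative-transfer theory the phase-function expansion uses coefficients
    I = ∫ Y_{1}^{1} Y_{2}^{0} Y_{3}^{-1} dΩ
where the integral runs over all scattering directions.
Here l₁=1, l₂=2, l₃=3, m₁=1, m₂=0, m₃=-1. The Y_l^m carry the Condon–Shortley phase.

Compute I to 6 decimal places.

-0.202301

Checks pass: Σm=0; 6 even; l₃=3∈[1,3].
(2·1+1)(2·2+1)(2·3+1) = 105
Δ: 0! 2! 4! / 7! → 1/105
sum: t=0:+1/4 = 1/4
3j²(1 2 3; 0 0 0) = Δ·Π!·Σ² = 3/35  (sign -1)
sum: t=0:+1/8 = 1/8
3j²(1 2 3; 1 0 -1) = Δ·Π!·Σ² = 2/35  (sign +1)
combine: 4πI² = 105·3/35·2/35 = 18/35
take √, sign -1: I = -0.20230066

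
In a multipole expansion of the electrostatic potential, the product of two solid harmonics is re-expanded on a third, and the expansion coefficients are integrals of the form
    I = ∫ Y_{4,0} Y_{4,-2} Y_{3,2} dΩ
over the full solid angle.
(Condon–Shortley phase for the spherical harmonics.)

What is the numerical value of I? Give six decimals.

L=11 odd ⇒ parity kills the (l;000) factor ⇒ I = 0

0.000000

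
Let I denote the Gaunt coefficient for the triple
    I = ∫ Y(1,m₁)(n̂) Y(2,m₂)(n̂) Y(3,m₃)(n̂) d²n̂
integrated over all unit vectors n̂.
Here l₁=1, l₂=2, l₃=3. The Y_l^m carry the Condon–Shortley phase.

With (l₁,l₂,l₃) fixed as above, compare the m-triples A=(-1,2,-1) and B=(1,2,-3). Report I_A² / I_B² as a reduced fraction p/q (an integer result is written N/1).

1/15

Shared (l₁,l₂,l₃)=(1,2,3): N and (l;000)² cancel in I_A²/I_B².
A: Δ = 0!·2!·4!/7! = 1/105; Racah Σ t=0..0: t=0:+1/48 = 1/48; ⇒ 3j(1 2 3; -1 2 -1)² = 1/105, sgn +1
B: Δ = 0!·2!·4!/7! = 1/105; Racah Σ t=0..0: t=0:+1/48 = 1/48; ⇒ 3j(1 2 3; 1 2 -3)² = 1/7, sgn +1
I_A²/I_B² = (1/105)/(1/7) = 1/15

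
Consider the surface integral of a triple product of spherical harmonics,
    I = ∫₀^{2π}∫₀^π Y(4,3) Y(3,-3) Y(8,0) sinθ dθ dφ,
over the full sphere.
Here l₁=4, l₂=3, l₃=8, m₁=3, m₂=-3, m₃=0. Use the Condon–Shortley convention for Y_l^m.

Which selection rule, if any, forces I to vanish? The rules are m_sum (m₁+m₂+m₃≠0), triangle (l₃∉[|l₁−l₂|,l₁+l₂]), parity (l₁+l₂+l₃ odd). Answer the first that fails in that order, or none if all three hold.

m₁+m₂+m₃ = 3 − 3 + 0 = 0  ✓
triangle: |4−3|=1 ≤ l₃=8 ≤ 4+3=7  ✗
parity: l₁+l₂+l₃ = 15 is odd

triangle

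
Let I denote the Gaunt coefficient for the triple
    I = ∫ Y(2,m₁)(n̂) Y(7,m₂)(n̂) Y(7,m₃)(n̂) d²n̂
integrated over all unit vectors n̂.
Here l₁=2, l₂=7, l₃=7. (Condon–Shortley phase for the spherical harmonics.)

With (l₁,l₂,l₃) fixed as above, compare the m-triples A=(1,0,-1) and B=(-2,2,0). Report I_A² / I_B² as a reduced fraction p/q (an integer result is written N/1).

Shared (l₁,l₂,l₃)=(2,7,7): N and (l;000)² cancel in I_A²/I_B².
A: Δ = 2!·2!·12!/17! = 1/185640; Racah Σ t=0..1: t=0:+1/1209600 t=1:−1/1036800 = -1/7257600; ⇒ 3j(2 7 7; 1 0 -1)² = 1/2210, sgn -1
B: Δ = 2!·2!·12!/17! = 1/185640; Racah Σ t=2..2: t=2:+1/2419200 = 1/2419200; ⇒ 3j(2 7 7; -2 2 0)² = 27/1105, sgn -1
I_A²/I_B² = (1/2210)/(27/1105) = 1/54

1/54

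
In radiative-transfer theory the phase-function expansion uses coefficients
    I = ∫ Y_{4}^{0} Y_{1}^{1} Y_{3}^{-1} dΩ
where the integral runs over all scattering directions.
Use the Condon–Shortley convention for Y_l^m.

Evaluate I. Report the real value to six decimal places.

m-sum 0 ✓  L=8 even ✓  3≤3≤5 ✓
Π(2lᵢ+1) = 9×3×7 = 189
triangle coeff Δ(4,1,3) = 1/252
Σ_t [1,1]: t=1:−1/36 = -1/36
(3j)²=4/63 [(4 1 3; 0 0 0)], sign=+1
Σ_t [2,2]: t=2:+1/96 = 1/96
(3j)²=1/42 [(4 1 3; 0 1 -1)], sign=+1
⇒ 4πI² = 2/7
I = (+1)√(2/7/(4π)) = 0.15078601

0.150786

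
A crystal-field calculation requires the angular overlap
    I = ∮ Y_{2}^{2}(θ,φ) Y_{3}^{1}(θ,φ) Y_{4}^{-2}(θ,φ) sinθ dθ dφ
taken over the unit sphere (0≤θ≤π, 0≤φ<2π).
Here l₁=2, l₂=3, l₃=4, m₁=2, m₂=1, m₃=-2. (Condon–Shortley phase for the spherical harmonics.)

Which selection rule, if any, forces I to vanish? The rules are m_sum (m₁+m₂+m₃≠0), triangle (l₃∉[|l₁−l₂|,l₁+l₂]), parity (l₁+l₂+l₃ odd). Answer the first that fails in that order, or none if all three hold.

m_sum

azimuthal sum: 2 + 1 − 2 = 1  ✗
1 ≤ 4 ≤ 5 (triangle on l)
L = 2 + 3 + 4 = 9 (odd)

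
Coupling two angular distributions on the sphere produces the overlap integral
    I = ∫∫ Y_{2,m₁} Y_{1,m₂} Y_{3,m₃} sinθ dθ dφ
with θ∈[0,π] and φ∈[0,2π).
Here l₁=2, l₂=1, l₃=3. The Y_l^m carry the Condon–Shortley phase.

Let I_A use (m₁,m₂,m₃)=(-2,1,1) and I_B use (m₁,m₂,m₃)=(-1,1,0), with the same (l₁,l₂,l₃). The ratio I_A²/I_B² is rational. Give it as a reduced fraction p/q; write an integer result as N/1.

1/3

l's match ⇒ only the (l;m) 3-j factors differ between A and B.
A: triangle coeff Δ(2,1,3) = 1/105; Σ_t [0,0]: t=0:+1/48 = 1/48; (3j)²=1/105 [(2 1 3; -2 1 1)], sign=+1
B: triangle coeff Δ(2,1,3) = 1/105; Σ_t [0,0]: t=0:+1/12 = 1/12; (3j)²=1/35 [(2 1 3; -1 1 0)], sign=-1
I_A²/I_B² = (1/105)/(1/35) = 1/3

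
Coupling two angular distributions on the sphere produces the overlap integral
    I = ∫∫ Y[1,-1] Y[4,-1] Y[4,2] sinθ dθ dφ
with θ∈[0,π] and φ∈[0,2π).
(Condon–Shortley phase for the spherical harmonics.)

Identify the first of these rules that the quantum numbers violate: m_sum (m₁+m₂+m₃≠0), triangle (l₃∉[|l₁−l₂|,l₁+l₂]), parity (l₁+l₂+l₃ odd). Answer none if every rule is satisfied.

parity

m₁+m₂+m₃ = -1 − 1 + 2 = 0  ✓
triangle: |1−4|=3 ≤ l₃=4 ≤ 1+4=5  ✓
parity: l₁+l₂+l₃ = 9 is odd  ✗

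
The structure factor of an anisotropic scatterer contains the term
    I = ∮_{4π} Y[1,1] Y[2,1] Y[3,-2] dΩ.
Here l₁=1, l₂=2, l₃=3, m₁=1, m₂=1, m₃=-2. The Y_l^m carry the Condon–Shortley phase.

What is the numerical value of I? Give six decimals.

0.261169

Rules hold: Σm=0, L=6 even, 1≤3≤3.
N = 3·5·7 = 105
Δ = 0!·2!·4!/7! = 1/105
Racah Σ t=0..0: t=0:+1/4 = 1/4
⇒ 3j(1 2 3; 0 0 0)² = 3/35, sgn -1
Racah Σ t=0..0: t=0:+1/12 = 1/12
⇒ 3j(1 2 3; 1 1 -2)² = 2/21, sgn -1
4πI² = N·(3j₀)²·(3jₘ)² = 6/7
I = +1·√(0.857143/4π) = 0.26116903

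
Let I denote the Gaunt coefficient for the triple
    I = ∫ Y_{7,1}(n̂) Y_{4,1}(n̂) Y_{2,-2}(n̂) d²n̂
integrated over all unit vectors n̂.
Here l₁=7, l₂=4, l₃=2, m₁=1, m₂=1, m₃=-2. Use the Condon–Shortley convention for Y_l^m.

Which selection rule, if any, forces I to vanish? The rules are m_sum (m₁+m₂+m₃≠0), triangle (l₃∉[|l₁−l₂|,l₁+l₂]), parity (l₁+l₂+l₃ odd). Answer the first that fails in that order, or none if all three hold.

triangle

m₁+m₂+m₃ = 1 + 1 − 2 = 0  ✓
triangle: |7−4|=3 ≤ l₃=2 ≤ 7+4=11  ✗
parity: l₁+l₂+l₃ = 13 is odd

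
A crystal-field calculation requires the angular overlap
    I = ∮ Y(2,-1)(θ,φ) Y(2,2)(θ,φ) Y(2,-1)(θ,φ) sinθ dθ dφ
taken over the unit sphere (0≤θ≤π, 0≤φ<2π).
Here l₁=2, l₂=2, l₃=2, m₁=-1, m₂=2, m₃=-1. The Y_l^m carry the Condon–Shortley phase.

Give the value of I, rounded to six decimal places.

m-sum 0 ✓  L=6 even ✓  0≤2≤4 ✓
Π(2lᵢ+1) = 5×5×5 = 125
triangle coeff Δ(2,2,2) = 1/630
Σ_t [0,2]: t=0:+1/8 t=1:−1/1 t=2:+1/8 = -3/4
(3j)²=2/35 [(2 2 2; 0 0 0)], sign=-1
Σ_t [2,2]: t=2:+1/4 = 1/4
(3j)²=3/35 [(2 2 2; -1 2 -1)], sign=-1
⇒ 4πI² = 30/49
I = (+1)√(30/49/(4π)) = 0.22072812

0.220728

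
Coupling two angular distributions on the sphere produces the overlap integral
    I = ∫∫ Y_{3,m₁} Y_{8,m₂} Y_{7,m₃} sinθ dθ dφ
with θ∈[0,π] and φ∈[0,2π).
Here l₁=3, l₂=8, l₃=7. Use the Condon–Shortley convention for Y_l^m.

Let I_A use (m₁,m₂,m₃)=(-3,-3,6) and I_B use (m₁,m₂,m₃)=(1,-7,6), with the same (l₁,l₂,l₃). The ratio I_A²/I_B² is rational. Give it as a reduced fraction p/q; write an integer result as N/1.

45/91

l's match ⇒ only the (l;m) 3-j factors differ between A and B.
A: triangle coeff Δ(3,8,7) = 1/5290740; Σ_t [4,4]: t=4:+1/1916006400 = 1/1916006400; (3j)²=5/4522 [(3 8 7; -3 -3 6)], sign=-1
B: triangle coeff Δ(3,8,7) = 1/5290740; Σ_t [0,1]: t=0:+1/1916006400 t=1:−1/2874009600 = 1/5748019200; (3j)²=13/5814 [(3 8 7; 1 -7 6)], sign=-1
I_A²/I_B² = (5/4522)/(13/5814) = 45/91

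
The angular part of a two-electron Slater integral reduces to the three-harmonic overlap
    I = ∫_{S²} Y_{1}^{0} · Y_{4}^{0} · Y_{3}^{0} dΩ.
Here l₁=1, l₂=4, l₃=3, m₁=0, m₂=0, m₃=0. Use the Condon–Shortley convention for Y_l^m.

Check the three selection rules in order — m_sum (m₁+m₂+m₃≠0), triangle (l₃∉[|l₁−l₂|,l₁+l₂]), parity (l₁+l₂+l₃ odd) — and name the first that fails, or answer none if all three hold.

m₁+m₂+m₃ = 0 + 0 + 0 = 0  ✓
triangle: |1−4|=3 ≤ l₃=3 ≤ 1+4=5  ✓
parity: l₁+l₂+l₃ = 8 is even  ✓

none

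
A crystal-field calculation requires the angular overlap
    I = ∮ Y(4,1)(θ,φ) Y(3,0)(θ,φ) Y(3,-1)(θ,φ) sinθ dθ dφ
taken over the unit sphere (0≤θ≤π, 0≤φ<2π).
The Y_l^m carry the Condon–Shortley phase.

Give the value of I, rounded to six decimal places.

-0.099323

m-sum 0 ✓  L=10 even ✓  1≤3≤7 ✓
Π(2lᵢ+1) = 9×7×7 = 441
triangle coeff Δ(4,3,3) = 1/34650
Σ_t [1,3]: t=1:−1/72 t=2:+1/16 t=3:−1/72 = 5/144
(3j)²=2/77 [(4 3 3; 0 0 0)], sign=-1
Σ_t [1,3]: t=1:−1/48 t=2:+1/24 t=3:−1/288 = 5/288
(3j)²=5/462 [(4 3 3; 1 0 -1)], sign=+1
⇒ 4πI² = 15/121
I = (-1)√(15/121/(4π)) = -0.09932258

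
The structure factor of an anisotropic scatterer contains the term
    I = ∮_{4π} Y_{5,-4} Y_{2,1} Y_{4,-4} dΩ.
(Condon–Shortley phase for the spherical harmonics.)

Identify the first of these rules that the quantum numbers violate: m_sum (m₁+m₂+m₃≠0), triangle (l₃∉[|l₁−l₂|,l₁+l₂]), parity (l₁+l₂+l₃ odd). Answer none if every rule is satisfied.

m_sum

Σmᵢ = -7  ✗
l₃∈[|l₁−l₂|,l₁+l₂]=[3,7], have l₃=4
Σlᵢ = 11 ⇒ odd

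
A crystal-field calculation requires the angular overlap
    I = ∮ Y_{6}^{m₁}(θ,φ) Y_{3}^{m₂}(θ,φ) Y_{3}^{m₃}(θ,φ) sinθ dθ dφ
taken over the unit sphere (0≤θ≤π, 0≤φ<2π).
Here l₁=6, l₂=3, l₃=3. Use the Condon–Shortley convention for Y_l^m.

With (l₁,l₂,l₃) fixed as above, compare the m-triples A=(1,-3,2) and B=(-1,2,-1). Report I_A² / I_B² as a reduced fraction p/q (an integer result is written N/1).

Same 6,3,3: normalisation and zero-m 3j drop out of the ratio.
A: Δ: 6! 6! 0! / 13! → 1/12012; sum: t=0:+1/86400 = 1/86400; 3j²(6 3 3; 1 -3 2) = Δ·Π!·Σ² = 1/1716  (sign -1)
B: Δ: 6! 6! 0! / 13! → 1/12012; sum: t=5:−1/5760 = -1/5760; 3j²(6 3 3; -1 2 -1) = Δ·Π!·Σ² = 5/572  (sign -1)
I_A²/I_B² = (1/1716)/(5/572) = 1/15

1/15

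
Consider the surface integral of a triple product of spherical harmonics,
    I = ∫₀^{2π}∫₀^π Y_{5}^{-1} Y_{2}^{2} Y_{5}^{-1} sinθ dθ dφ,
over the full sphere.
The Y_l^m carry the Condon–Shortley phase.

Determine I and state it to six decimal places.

Rules hold: Σm=0, L=12 even, 3≤5≤7.
N = 11·5·11 = 605
Δ = 2!·8!·2!/13! = 1/38610
Racah Σ t=0..2: t=0:+1/2880 t=1:−1/576 t=2:+1/2880 = -1/960
⇒ 3j(5 2 5; 0 0 0)² = 10/429, sgn +1
Racah Σ t=2..2: t=2:+1/2304 = 1/2304
⇒ 3j(5 2 5; -1 2 -1)² = 5/143, sgn +1
4πI² = N·(3j₀)²·(3jₘ)² = 250/507
I = +1·√(0.493097/4π) = 0.19808933

0.198089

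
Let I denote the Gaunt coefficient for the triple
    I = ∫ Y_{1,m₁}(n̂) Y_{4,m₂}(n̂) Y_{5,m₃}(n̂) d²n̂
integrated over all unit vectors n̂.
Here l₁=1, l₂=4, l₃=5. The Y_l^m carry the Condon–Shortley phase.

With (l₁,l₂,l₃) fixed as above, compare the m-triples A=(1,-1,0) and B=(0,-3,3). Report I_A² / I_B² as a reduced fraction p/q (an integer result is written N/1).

5/8

Shared (l₁,l₂,l₃)=(1,4,5): N and (l;000)² cancel in I_A²/I_B².
A: Δ = 0!·2!·8!/11! = 1/495; Racah Σ t=0..0: t=0:+1/1440 = 1/1440; ⇒ 3j(1 4 5; 1 -1 0)² = 2/99, sgn -1
B: Δ = 0!·2!·8!/11! = 1/495; Racah Σ t=0..0: t=0:+1/5040 = 1/5040; ⇒ 3j(1 4 5; 0 -3 3)² = 16/495, sgn +1
I_A²/I_B² = (2/99)/(16/495) = 5/8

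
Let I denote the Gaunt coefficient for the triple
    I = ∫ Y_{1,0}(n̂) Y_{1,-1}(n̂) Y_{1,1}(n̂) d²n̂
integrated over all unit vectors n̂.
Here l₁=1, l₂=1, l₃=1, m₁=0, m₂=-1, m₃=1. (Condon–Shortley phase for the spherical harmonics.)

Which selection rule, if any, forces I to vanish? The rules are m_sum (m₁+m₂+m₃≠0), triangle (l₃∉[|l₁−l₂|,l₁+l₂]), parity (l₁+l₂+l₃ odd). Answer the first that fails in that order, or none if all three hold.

m₁+m₂+m₃ = 0 − 1 + 1 = 0  ✓
triangle: |1−1|=0 ≤ l₃=1 ≤ 1+1=2  ✓
parity: l₁+l₂+l₃ = 3 is odd  ✗

parity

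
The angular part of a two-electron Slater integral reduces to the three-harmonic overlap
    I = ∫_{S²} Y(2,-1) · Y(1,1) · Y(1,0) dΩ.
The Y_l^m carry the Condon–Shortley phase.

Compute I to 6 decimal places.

Rules hold: Σm=0, L=4 even, 1≤1≤3.
N = 5·3·3 = 45
Δ = 2!·2!·0!/5! = 1/30
Racah Σ t=1..1: t=1:−1/1 = -1/1
⇒ 3j(2 1 1; 0 0 0)² = 2/15, sgn +1
Racah Σ t=2..2: t=2:+1/2 = 1/2
⇒ 3j(2 1 1; -1 1 0)² = 1/10, sgn -1
4πI² = N·(3j₀)²·(3jₘ)² = 3/5
I = -1·√(0.6/4π) = -0.21850969

-0.218510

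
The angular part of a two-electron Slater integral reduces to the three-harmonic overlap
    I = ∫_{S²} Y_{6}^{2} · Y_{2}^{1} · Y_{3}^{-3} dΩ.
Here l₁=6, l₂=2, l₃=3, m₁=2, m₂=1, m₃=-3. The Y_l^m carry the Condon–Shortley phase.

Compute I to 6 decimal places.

l₃=3 ∉ [4,8] — triangle fails ⇒ I = 0

0.000000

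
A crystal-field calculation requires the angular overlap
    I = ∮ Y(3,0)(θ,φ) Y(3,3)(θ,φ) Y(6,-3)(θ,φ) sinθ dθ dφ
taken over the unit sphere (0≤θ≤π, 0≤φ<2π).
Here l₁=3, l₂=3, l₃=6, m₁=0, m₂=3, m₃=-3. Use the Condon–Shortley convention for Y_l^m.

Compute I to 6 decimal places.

-0.108647

Checks pass: Σm=0; 12 even; l₃=6∈[0,6].
(2·3+1)(2·3+1)(2·6+1) = 637
Δ: 0! 6! 6! / 13! → 1/12012
sum: t=0:+1/1296 = 1/1296
3j²(3 3 6; 0 0 0) = Δ·Π!·Σ² = 100/3003  (sign +1)
sum: t=0:+1/25920 = 1/25920
3j²(3 3 6; 0 3 -3) = Δ·Π!·Σ² = 1/143  (sign -1)
combine: 4πI² = 637·100/3003·1/143 = 700/4719
take √, sign -1: I = -0.10864734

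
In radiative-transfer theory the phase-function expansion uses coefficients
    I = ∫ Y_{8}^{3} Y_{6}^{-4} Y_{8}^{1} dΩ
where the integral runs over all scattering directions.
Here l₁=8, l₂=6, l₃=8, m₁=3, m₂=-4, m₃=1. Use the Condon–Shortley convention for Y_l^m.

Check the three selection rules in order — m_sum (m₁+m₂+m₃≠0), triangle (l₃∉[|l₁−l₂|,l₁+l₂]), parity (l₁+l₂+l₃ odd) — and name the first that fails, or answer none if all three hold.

none

azimuthal sum: 3 − 4 + 1 = 0  ✓
2 ≤ 8 ≤ 14 (triangle on l)  ✓
L = 8 + 6 + 8 = 22 (even)  ✓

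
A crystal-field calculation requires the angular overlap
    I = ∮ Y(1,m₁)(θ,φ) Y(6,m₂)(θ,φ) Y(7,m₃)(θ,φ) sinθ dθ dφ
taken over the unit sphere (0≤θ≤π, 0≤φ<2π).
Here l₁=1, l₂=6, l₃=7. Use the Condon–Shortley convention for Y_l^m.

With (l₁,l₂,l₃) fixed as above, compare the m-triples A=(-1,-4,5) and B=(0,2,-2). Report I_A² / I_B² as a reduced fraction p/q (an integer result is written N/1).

l's match ⇒ only the (l;m) 3-j factors differ between A and B.
A: triangle coeff Δ(1,6,7) = 1/1365; Σ_t [0,0]: t=0:+1/14515200 = 1/14515200; (3j)²=22/455 [(1 6 7; -1 -4 5)], sign=+1
B: triangle coeff Δ(1,6,7) = 1/1365; Σ_t [0,0]: t=0:+1/967680 = 1/967680; (3j)²=3/91 [(1 6 7; 0 2 -2)], sign=-1
I_A²/I_B² = (22/455)/(3/91) = 22/15

22/15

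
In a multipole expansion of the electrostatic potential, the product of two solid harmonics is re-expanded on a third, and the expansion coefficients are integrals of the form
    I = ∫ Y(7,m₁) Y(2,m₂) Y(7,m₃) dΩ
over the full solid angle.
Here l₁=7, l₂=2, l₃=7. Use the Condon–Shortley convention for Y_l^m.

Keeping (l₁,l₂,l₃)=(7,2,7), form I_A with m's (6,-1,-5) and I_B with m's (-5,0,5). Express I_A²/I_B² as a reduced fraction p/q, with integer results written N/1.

Same 7,2,7: normalisation and zero-m 3j drop out of the ratio.
A: Δ: 2! 12! 2! / 17! → 1/185640; sum: t=0:+1/79833600 t=1:−1/958003200 = 1/87091200; 3j²(7 2 7; 6 -1 -5) = Δ·Π!·Σ² = 121/4760  (sign +1)
B: Δ: 2! 12! 2! / 17! → 1/185640; sum: t=0:+1/1916006400 t=1:−1/39916800 t=2:+1/29030400 = 19/1916006400; 3j²(7 2 7; -5 0 5) = Δ·Π!·Σ² = 361/185640  (sign +1)
I_A²/I_B² = (121/4760)/(361/185640) = 4719/361

4719/361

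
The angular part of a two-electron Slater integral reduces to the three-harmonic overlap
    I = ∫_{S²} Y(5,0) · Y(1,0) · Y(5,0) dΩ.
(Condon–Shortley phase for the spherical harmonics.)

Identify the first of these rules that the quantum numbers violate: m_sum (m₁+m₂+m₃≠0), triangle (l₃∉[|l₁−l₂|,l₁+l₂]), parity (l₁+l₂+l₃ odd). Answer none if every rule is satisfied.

Σmᵢ = 0  ✓
l₃∈[|l₁−l₂|,l₁+l₂]=[4,6], have l₃=5  ✓
Σlᵢ = 11 ⇒ odd  ✗

parity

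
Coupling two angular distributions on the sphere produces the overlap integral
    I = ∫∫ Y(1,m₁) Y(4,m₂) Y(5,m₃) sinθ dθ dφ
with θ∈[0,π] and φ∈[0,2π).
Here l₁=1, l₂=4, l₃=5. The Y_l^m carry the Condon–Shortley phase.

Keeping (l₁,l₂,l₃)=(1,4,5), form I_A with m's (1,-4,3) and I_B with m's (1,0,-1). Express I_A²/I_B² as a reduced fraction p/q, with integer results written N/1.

1/15

Same 1,4,5: normalisation and zero-m 3j drop out of the ratio.
A: Δ: 0! 2! 8! / 11! → 1/495; sum: t=0:+1/80640 = 1/80640; 3j²(1 4 5; 1 -4 3) = Δ·Π!·Σ² = 1/495  (sign +1)
B: Δ: 0! 2! 8! / 11! → 1/495; sum: t=0:+1/1152 = 1/1152; 3j²(1 4 5; 1 0 -1) = Δ·Π!·Σ² = 1/33  (sign +1)
I_A²/I_B² = (1/495)/(1/33) = 1/15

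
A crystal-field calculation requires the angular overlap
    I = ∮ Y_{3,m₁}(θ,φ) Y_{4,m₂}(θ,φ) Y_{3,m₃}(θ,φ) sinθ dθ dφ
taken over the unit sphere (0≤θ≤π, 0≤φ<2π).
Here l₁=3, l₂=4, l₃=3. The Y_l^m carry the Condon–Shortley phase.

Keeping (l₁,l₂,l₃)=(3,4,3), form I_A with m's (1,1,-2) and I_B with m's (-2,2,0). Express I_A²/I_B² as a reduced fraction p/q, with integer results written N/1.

Shared (l₁,l₂,l₃)=(3,4,3): N and (l;000)² cancel in I_A²/I_B².
A: Δ = 4!·2!·4!/11! = 1/34650; Racah Σ t=1..2: t=1:−1/144 t=2:+1/48 = 1/72; ⇒ 3j(3 4 3; 1 1 -2)² = 16/693, sgn -1
B: Δ = 4!·2!·4!/11! = 1/34650; Racah Σ t=3..4: t=3:−1/72 t=4:+1/96 = -1/288; ⇒ 3j(3 4 3; -2 2 0)² = 1/462, sgn +1
I_A²/I_B² = (16/693)/(1/462) = 32/3

32/3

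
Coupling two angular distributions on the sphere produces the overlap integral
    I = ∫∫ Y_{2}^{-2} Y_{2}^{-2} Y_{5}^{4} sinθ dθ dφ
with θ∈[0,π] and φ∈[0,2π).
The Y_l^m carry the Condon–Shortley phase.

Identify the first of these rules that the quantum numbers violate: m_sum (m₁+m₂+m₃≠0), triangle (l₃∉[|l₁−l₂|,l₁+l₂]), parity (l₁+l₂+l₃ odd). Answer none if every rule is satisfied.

Σmᵢ = 0  ✓
l₃∈[|l₁−l₂|,l₁+l₂]=[0,4], have l₃=5  ✗
Σlᵢ = 9 ⇒ odd

triangle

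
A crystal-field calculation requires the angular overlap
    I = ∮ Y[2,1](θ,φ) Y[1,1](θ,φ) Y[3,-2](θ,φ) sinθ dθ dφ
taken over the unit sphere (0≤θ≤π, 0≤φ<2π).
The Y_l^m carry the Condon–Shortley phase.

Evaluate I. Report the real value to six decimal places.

m-sum 0 ✓  L=6 even ✓  1≤3≤3 ✓
Π(2lᵢ+1) = 5×3×7 = 105
triangle coeff Δ(2,1,3) = 1/105
Σ_t [0,0]: t=0:+1/4 = 1/4
(3j)²=3/35 [(2 1 3; 0 0 0)], sign=-1
Σ_t [0,0]: t=0:+1/12 = 1/12
(3j)²=2/21 [(2 1 3; 1 1 -2)], sign=-1
⇒ 4πI² = 6/7
I = (+1)√(6/7/(4π)) = 0.26116903

0.261169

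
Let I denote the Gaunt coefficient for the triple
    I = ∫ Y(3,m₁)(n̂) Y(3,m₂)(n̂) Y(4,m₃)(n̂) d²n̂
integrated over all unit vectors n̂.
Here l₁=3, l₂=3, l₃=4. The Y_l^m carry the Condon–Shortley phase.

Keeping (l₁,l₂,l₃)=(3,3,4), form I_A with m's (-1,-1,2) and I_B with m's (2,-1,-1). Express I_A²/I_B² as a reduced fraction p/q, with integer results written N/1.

5/4

Shared (l₁,l₂,l₃)=(3,3,4): N and (l;000)² cancel in I_A²/I_B².
A: Δ = 2!·4!·4!/11! = 1/34650; Racah Σ t=0..2: t=0:+1/192 t=1:−1/36 t=2:+1/192 = -5/288; ⇒ 3j(3 3 4; -1 -1 2)² = 20/693, sgn -1
B: Δ = 2!·4!·4!/11! = 1/34650; Racah Σ t=0..1: t=0:+1/48 t=1:−1/144 = 1/72; ⇒ 3j(3 3 4; 2 -1 -1)² = 16/693, sgn -1
I_A²/I_B² = (20/693)/(16/693) = 5/4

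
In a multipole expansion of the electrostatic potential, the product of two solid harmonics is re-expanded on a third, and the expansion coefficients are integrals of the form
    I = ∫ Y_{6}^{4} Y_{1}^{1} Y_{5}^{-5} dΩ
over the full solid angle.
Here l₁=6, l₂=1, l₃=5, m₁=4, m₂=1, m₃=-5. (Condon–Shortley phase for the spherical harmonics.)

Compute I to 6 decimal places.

0.040859

Rules hold: Σm=0, L=12 even, 5≤5≤7.
N = 13·3·11 = 429
Δ = 2!·10!·0!/13! = 1/858
Racah Σ t=1..1: t=1:−1/14400 = -1/14400
⇒ 3j(6 1 5; 0 0 0)² = 6/143, sgn +1
Racah Σ t=2..2: t=2:+1/7257600 = 1/7257600
⇒ 3j(6 1 5; 4 1 -5)² = 1/858, sgn +1
4πI² = N·(3j₀)²·(3jₘ)² = 3/143
I = +1·√(0.020979/4π) = 0.04085899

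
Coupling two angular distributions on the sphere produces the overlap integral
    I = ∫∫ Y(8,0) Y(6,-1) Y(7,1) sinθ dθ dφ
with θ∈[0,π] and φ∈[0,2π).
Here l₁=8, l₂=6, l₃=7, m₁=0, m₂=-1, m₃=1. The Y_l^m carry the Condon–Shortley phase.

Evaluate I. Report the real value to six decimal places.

0.000000

Σlᵢ=21 odd — θ-integrand is odd under cosθ→−cosθ; I=0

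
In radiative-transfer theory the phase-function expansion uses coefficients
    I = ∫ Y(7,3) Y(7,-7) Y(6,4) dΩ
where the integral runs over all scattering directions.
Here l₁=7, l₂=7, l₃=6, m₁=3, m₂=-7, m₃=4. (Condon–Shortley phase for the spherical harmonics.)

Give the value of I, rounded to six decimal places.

0.139650

Checks pass: Σm=0; 20 even; l₃=6∈[0,14].
(2·7+1)(2·7+1)(2·6+1) = 2925
Δ: 8! 6! 6! / 21! → 1/2444321880
sum: t=1:−1/2612736000 t=2:+1/20736000 t=3:−1/1658880 t=4:+1/746496 t=5:−1/1658880 t=6:+1/20736000 t=7:−1/2612736000 = 1/4354560
3j²(7 7 6; 0 0 0) = Δ·Π!·Σ² = 1000/138567  (sign +1)
sum: t=0:+1/1393459200 = 1/1393459200
3j²(7 7 6; 3 -7 4) = Δ·Π!·Σ² = 15/1292  (sign +1)
combine: 4πI² = 2925·1000/138567·15/1292 = 281250/1147619
take √, sign +1: I = 0.13965049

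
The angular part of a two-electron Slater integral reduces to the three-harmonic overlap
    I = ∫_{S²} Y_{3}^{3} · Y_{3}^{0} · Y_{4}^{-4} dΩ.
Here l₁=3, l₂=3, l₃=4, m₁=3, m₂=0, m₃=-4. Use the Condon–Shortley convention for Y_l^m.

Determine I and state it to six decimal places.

0.000000

3 + 0 − 4 = -1 ≠ 0: azimuthal integral kills it; I = 0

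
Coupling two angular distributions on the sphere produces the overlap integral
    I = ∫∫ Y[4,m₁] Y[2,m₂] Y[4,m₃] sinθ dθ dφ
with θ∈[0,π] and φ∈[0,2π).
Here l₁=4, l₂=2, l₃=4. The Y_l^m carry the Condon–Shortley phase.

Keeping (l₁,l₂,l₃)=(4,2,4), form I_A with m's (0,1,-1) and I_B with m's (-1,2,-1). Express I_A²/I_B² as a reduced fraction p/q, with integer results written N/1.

l's match ⇒ only the (l;m) 3-j factors differ between A and B.
A: triangle coeff Δ(4,2,4) = 1/13860; Σ_t [1,2]: t=1:−1/72 t=2:+1/96 = -1/288; (3j)²=1/462 [(4 2 4; 0 1 -1)], sign=+1
B: triangle coeff Δ(4,2,4) = 1/13860; Σ_t [2,2]: t=2:+1/144 = 1/144; (3j)²=10/231 [(4 2 4; -1 2 -1)], sign=-1
I_A²/I_B² = (1/462)/(10/231) = 1/20

1/20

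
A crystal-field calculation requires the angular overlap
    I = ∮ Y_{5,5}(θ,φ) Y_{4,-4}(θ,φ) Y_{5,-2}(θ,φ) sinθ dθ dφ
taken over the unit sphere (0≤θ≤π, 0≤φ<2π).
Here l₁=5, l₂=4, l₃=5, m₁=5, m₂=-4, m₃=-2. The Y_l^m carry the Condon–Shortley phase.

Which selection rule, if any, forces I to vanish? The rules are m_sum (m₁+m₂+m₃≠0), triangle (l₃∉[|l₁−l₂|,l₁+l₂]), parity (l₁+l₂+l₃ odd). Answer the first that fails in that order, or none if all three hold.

m_sum

m₁+m₂+m₃ = 5 − 4 − 2 = -1  ✗
triangle: |5−4|=1 ≤ l₃=5 ≤ 5+4=9
parity: l₁+l₂+l₃ = 14 is even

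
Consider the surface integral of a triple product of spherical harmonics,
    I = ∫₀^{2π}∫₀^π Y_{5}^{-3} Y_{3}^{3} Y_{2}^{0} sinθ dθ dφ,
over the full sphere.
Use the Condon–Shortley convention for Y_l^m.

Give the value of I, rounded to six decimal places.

-0.126792

Checks pass: Σm=0; 10 even; l₃=2∈[2,8].
(2·5+1)(2·3+1)(2·2+1) = 385
Δ: 6! 4! 0! / 11! → 1/2310
sum: t=3:−1/144 = -1/144
3j²(5 3 2; 0 0 0) = Δ·Π!·Σ² = 10/231  (sign -1)
sum: t=6:+1/2880 = 1/2880
3j²(5 3 2; -3 3 0) = Δ·Π!·Σ² = 2/165  (sign +1)
combine: 4πI² = 385·10/231·2/165 = 20/99
take √, sign -1: I = -0.12679218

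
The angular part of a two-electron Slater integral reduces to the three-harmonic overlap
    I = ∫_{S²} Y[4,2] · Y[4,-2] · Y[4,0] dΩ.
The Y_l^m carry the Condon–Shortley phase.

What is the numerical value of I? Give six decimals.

-0.083698

Checks pass: Σm=0; 12 even; l₃=4∈[0,8].
(2·4+1)(2·4+1)(2·4+1) = 729
Δ: 4! 4! 4! / 13! → 1/450450
sum: t=0:+1/13824 t=1:−1/216 t=2:+1/64 t=3:−1/216 t=4:+1/13824 = 5/768
3j²(4 4 4; 0 0 0) = Δ·Π!·Σ² = 18/1001  (sign +1)
sum: t=0:+1/384 t=1:−1/216 t=2:+1/2304 = -11/6912
3j²(4 4 4; 2 -2 0) = Δ·Π!·Σ² = 11/1638  (sign -1)
combine: 4πI² = 729·18/1001·11/1638 = 729/8281
take √, sign -1: I = -0.08369845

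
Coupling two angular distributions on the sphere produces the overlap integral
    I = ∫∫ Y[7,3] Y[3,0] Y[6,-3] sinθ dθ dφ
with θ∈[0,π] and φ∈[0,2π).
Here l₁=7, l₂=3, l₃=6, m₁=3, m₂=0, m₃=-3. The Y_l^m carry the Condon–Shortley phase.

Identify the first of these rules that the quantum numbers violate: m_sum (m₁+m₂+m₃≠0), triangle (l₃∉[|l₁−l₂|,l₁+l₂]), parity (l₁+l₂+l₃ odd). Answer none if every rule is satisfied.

azimuthal sum: 3 + 0 − 3 = 0  ✓
4 ≤ 6 ≤ 10 (triangle on l)  ✓
L = 7 + 3 + 6 = 16 (even)  ✓

none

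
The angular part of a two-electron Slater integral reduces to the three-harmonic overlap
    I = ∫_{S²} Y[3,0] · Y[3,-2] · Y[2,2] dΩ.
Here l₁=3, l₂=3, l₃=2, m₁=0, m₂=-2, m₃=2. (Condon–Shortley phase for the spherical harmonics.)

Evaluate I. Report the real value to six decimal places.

-0.188063

Rules hold: Σm=0, L=8 even, 0≤2≤6.
N = 7·7·5 = 245
Δ = 4!·2!·2!/9! = 1/3780
Racah Σ t=1..3: t=1:−1/24 t=2:+1/4 t=3:−1/24 = 1/6
⇒ 3j(3 3 2; 0 0 0)² = 4/105, sgn +1
Racah Σ t=1..1: t=1:−1/24 = -1/24
⇒ 3j(3 3 2; 0 -2 2)² = 1/21, sgn -1
4πI² = N·(3j₀)²·(3jₘ)² = 4/9
I = -1·√(0.444444/4π) = -0.18806319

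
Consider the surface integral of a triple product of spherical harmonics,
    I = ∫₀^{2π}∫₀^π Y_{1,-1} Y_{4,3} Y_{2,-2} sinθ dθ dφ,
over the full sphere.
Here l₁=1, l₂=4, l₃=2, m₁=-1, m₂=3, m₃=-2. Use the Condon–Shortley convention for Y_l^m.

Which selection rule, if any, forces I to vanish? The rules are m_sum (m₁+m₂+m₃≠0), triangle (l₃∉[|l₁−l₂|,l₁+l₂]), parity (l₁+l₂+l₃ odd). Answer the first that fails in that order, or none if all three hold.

triangle

Σmᵢ = 0  ✓
l₃∈[|l₁−l₂|,l₁+l₂]=[3,5], have l₃=2  ✗
Σlᵢ = 7 ⇒ odd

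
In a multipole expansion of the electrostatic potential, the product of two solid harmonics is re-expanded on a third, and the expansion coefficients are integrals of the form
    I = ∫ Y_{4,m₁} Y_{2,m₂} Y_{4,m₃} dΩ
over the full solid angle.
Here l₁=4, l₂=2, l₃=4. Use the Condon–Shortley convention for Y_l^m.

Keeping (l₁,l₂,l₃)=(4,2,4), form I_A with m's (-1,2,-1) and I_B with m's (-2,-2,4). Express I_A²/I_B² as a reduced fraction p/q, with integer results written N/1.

Same 4,2,4: normalisation and zero-m 3j drop out of the ratio.
A: Δ: 2! 6! 2! / 11! → 1/13860; sum: t=2:+1/144 = 1/144; 3j²(4 2 4; -1 2 -1) = Δ·Π!·Σ² = 10/231  (sign -1)
B: Δ: 2! 6! 2! / 11! → 1/13860; sum: t=0:+1/2880 = 1/2880; 3j²(4 2 4; -2 -2 4) = Δ·Π!·Σ² = 2/165  (sign +1)
I_A²/I_B² = (10/231)/(2/165) = 25/7

25/7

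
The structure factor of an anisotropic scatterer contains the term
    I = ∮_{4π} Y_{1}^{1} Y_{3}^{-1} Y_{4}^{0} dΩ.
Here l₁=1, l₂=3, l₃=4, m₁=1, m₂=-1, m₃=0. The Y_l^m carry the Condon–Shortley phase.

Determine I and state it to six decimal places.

Rules hold: Σm=0, L=8 even, 2≤4≤4.
N = 3·7·9 = 189
Δ = 0!·2!·6!/9! = 1/252
Racah Σ t=0..0: t=0:+1/36 = 1/36
⇒ 3j(1 3 4; 0 0 0)² = 4/63, sgn +1
Racah Σ t=0..0: t=0:+1/96 = 1/96
⇒ 3j(1 3 4; 1 -1 0)² = 1/42, sgn +1
4πI² = N·(3j₀)²·(3jₘ)² = 2/7
I = +1·√(0.285714/4π) = 0.15078601

0.150786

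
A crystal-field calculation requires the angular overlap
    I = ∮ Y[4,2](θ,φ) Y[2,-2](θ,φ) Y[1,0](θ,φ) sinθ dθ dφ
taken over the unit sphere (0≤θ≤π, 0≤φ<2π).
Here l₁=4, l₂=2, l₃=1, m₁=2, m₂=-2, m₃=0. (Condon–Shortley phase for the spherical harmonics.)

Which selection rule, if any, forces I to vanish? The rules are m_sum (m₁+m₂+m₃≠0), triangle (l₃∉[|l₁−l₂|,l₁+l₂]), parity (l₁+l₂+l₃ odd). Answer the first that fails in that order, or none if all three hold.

triangle

Σmᵢ = 0  ✓
l₃∈[|l₁−l₂|,l₁+l₂]=[2,6], have l₃=1  ✗
Σlᵢ = 7 ⇒ odd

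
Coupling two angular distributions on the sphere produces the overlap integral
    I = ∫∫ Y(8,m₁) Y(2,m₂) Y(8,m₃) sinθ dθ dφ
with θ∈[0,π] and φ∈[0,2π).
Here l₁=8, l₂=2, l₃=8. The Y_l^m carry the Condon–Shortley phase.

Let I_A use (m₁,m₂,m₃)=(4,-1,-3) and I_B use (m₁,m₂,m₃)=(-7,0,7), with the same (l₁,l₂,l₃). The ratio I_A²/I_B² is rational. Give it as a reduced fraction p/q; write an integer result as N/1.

98/125

Same 8,2,8: normalisation and zero-m 3j drop out of the ratio.
A: Δ: 2! 14! 2! / 19! → 1/348840; sum: t=0:+1/174182400 t=1:−1/479001600 = 1/273715200; 3j²(8 2 8; 4 -1 -3) = Δ·Π!·Σ² = 49/3876  (sign -1)
B: Δ: 2! 14! 2! / 19! → 1/348840; sum: t=1:−1/87178291200 t=2:+1/24908083200 = 1/34871316480; 3j²(8 2 8; -7 0 7) = Δ·Π!·Σ² = 125/7752  (sign -1)
I_A²/I_B² = (49/3876)/(125/7752) = 98/125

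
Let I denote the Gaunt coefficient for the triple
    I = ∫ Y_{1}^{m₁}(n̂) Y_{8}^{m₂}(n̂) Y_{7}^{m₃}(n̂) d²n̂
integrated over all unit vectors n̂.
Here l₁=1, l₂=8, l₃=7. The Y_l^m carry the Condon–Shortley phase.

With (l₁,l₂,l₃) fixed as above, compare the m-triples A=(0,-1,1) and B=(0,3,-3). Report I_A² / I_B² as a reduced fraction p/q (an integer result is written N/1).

63/55

l's match ⇒ only the (l;m) 3-j factors differ between A and B.
A: triangle coeff Δ(1,8,7) = 1/2040; Σ_t [1,1]: t=1:−1/29030400 = -1/29030400; (3j)²=21/680 [(1 8 7; 0 -1 1)], sign=-1
B: triangle coeff Δ(1,8,7) = 1/2040; Σ_t [1,1]: t=1:−1/87091200 = -1/87091200; (3j)²=11/408 [(1 8 7; 0 3 -3)], sign=-1
I_A²/I_B² = (21/680)/(11/408) = 63/55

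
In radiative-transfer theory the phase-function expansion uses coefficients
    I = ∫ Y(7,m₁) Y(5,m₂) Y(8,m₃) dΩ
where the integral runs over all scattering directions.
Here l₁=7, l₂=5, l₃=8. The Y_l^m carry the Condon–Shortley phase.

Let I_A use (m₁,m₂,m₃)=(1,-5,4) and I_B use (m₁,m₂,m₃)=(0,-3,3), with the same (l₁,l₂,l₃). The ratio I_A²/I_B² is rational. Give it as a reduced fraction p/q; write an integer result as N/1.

175/96

l's match ⇒ only the (l;m) 3-j factors differ between A and B.
A: triangle coeff Δ(7,5,8) = 1/814773960; Σ_t [0,0]: t=0:+1/298598400 = 1/298598400; (3j)²=70/4199 [(7 5 8; 1 -5 4)], sign=+1
B: triangle coeff Δ(7,5,8) = 1/814773960; Σ_t [0,2]: t=0:+1/34836480 t=1:−1/12441600 t=2:+1/41472000 = -1/36288000; (3j)²=192/20995 [(7 5 8; 0 -3 3)], sign=+1
I_A²/I_B² = (70/4199)/(192/20995) = 175/96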